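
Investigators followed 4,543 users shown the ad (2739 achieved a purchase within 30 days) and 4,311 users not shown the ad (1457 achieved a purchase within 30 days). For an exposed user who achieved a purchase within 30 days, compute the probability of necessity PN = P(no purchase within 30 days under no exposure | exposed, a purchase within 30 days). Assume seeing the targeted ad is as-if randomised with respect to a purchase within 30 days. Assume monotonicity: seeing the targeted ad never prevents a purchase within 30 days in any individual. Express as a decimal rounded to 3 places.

p₁ = P(outcome | exposed) = 2739/4543 = 0.60291
p₀ = P(outcome | unexposed) = 1457/4311 = 0.33797
Under exogeneity and monotonicity, PN = (p₁ − p₀) / p₁.
PN = (0.60291 − 0.33797) / 0.60291 = 0.26493 / 0.60291 ≈ 0.4394

PN ≈ 0.439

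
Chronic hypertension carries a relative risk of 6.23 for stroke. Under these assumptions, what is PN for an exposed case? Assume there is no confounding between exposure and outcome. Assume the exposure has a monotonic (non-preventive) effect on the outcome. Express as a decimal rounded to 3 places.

Under exogeneity and monotonicity, PN = (RR − 1) / RR = 1 − 1/RR.
PN = (6.23 − 1) / 6.23 = 5.23 / 6.23 ≈ 0.8395

PN ≈ 0.839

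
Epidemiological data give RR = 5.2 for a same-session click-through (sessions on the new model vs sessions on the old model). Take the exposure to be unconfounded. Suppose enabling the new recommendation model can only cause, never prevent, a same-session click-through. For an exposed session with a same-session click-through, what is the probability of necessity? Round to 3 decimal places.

Under exogeneity and monotonicity, PN = (RR − 1) / RR = 1 − 1/RR.
PN = (5.2 − 1) / 5.2 = 4.2 / 5.2 ≈ 0.8077

PN ≈ 0.808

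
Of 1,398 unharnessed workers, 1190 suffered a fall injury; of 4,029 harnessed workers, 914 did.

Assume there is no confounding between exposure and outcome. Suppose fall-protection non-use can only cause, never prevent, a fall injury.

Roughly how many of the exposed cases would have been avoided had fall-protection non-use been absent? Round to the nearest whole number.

p₁ = P(outcome | exposed) = 1190/1398 = 0.85122
p₀ = P(outcome | unexposed) = 914/4029 = 0.22686
PN = (p₁ − p₀)/p₁ = (0.85122 − 0.22686) / 0.85122 ≈ 0.73349.
Attributable cases ≈ PN × (exposed cases) = 0.73349 × 1190 ≈ 872.86.

about 873 cases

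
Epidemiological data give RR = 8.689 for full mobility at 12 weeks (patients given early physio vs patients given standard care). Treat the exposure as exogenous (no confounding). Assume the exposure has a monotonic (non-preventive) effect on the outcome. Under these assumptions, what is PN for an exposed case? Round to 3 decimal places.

Under exogeneity and monotonicity, PN = (RR − 1) / RR = 1 − 1/RR.
PN = (8.689 − 1) / 8.689 = 7.689 / 8.689 ≈ 0.8849

PN ≈ 0.885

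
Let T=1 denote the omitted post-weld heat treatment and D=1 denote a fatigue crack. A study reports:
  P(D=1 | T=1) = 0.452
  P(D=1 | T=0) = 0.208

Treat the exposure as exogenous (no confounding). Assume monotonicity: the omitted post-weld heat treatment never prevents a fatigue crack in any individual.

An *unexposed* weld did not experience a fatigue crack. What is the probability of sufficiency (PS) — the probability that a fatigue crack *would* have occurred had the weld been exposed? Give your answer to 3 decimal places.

PS ≈ 0.308

Let p₁ = 0.452, p₀ = 0.208.
Under exogeneity and monotonicity, PS = (p₁ − p₀) / (1 − p₀).
PS = (0.452 − 0.208) / (1 − 0.208) = 0.244 / 0.792 ≈ 0.3081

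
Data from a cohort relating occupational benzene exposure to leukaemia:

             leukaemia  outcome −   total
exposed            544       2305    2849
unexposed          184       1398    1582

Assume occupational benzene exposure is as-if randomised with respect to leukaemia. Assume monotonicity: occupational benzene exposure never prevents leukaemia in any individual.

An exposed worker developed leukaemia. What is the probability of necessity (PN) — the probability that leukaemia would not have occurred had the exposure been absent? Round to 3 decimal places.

PN ≈ 0.391

p₁ = P(outcome | exposed) = 544/2849 = 0.19094
p₀ = P(outcome | unexposed) = 184/1582 = 0.11631
Under exogeneity and monotonicity, PN = (p₁ − p₀) / p₁.
PN = (0.19094 − 0.11631) / 0.19094 = 0.074636 / 0.19094 ≈ 0.3909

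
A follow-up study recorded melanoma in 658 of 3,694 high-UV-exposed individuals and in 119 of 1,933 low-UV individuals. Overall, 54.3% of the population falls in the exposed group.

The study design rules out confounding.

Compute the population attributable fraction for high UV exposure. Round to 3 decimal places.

p₁ = P(outcome | exposed) = 658/3694 = 0.17813
p₀ = P(outcome | unexposed) = 119/1933 = 0.061562
Overall risk P(Y=1) = π·p₁ + (1−π)·p₀ = 0.543×0.17813 + 0.457×0.061562 = 0.12486.
Under exogeneity, PAF = [P(Y=1) − p₀] / P(Y=1).
PAF = (0.12486 − 0.061562) / 0.12486 ≈ 0.5069

PAF ≈ 0.507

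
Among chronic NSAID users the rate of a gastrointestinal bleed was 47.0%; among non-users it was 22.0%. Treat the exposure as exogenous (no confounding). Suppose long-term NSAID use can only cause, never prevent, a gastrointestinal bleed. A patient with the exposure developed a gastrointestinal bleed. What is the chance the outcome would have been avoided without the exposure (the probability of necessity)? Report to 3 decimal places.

PN ≈ 0.532

p₁ = 0.47, p₀ = 0.22.
Under exogeneity and monotonicity, PN = (p₁ − p₀) / p₁.
PN = (0.47 − 0.22) / 0.47 = 0.25 / 0.47 ≈ 0.5319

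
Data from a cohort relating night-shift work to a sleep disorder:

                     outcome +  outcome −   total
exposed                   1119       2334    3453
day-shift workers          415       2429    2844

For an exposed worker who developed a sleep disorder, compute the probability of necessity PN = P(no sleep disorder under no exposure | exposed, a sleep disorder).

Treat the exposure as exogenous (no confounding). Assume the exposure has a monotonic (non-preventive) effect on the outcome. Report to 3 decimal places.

p₁ = P(outcome | exposed) = 1119/3453 = 0.32407
p₀ = P(outcome | unexposed) = 415/2844 = 0.14592
Under exogeneity and monotonicity, PN = (p₁ − p₀) / p₁.
PN = (0.32407 − 0.14592) / 0.32407 = 0.17814 / 0.32407 ≈ 0.5497

PN ≈ 0.550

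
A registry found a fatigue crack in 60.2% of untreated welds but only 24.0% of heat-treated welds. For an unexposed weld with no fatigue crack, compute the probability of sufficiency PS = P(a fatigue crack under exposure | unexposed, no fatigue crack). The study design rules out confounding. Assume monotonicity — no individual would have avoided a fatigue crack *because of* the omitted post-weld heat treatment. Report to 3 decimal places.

p₁ = 0.602, p₀ = 0.24.
Under exogeneity and monotonicity, PS = (p₁ − p₀) / (1 − p₀).
PS = (0.602 − 0.24) / (1 − 0.24) = 0.362 / 0.76 ≈ 0.4763

PS ≈ 0.476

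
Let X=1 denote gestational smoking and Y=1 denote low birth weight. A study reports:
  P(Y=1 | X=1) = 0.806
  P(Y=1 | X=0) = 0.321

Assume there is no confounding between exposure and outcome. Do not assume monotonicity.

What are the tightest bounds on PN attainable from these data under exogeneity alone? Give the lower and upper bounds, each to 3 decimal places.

Let p₁ = 0.806, p₀ = 0.321.
Under exogeneity alone the bounds on PN are max{0,(p₁−p₀)/p₁} ≤ PN ≤ min{1,(1−p₀)/p₁}.
  lower = (p₁ − p₀)/p₁ = 0.485 / 0.806 ≈ 0.6017
  upper = min{1, (1 − p₀)/p₁} = 0.679 / 0.806 ≈ 0.8424

0.602 ≤ PN ≤ 0.842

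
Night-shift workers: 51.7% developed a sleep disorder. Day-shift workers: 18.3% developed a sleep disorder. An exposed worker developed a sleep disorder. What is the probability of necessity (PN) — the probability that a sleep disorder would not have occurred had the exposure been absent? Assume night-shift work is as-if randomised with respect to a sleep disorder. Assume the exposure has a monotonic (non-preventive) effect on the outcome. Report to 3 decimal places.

PN ≈ 0.646

p₁ = 0.517, p₀ = 0.183.
Under exogeneity and monotonicity, PN = (p₁ − p₀) / p₁.
PN = (0.517 − 0.183) / 0.517 = 0.334 / 0.517 ≈ 0.6460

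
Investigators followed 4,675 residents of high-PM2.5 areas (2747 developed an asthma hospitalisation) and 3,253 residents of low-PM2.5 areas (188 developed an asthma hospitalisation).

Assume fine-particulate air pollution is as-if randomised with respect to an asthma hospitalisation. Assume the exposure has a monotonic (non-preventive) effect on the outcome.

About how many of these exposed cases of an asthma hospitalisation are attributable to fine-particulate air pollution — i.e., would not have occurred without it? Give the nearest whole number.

about 2477 cases

p₁ = P(outcome | exposed) = 2747/4675 = 0.58759
p₀ = P(outcome | unexposed) = 188/3253 = 0.057793
PN = (p₁ − p₀)/p₁ = (0.58759 − 0.057793) / 0.58759 ≈ 0.90164.
Attributable cases ≈ PN × (exposed cases) = 0.90164 × 2747 ≈ 2476.82.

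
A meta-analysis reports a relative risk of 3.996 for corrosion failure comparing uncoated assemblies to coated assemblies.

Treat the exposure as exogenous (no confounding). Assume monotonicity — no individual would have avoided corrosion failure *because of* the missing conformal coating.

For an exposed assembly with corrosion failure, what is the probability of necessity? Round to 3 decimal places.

PN ≈ 0.750

Under exogeneity and monotonicity, PN = (RR − 1) / RR = 1 − 1/RR.
PN = (3.996 − 1) / 3.996 = 2.996 / 3.996 ≈ 0.7497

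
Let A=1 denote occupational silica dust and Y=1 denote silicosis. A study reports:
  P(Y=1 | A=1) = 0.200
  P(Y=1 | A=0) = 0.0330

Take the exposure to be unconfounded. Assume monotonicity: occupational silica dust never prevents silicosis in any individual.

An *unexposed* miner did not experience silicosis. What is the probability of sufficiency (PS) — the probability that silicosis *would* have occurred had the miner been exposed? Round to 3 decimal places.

Let p₁ = 0.2, p₀ = 0.033.
Under exogeneity and monotonicity, PS = (p₁ − p₀) / (1 − p₀).
PS = (0.2 − 0.033) / (1 − 0.033) = 0.167 / 0.967 ≈ 0.1727

PS ≈ 0.173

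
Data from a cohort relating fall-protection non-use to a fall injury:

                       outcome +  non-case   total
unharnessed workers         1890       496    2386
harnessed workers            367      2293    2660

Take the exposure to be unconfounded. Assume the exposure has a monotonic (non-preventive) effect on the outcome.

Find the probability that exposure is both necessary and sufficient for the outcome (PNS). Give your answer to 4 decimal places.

PNS ≈ 0.6542

p₁ = P(outcome | exposed) = 1890/2386 = 0.79212
p₀ = P(outcome | unexposed) = 367/2660 = 0.13797
Under exogeneity and monotonicity, PNS = p₁ − p₀.
PNS = 0.79212 − 0.13797 = 0.65415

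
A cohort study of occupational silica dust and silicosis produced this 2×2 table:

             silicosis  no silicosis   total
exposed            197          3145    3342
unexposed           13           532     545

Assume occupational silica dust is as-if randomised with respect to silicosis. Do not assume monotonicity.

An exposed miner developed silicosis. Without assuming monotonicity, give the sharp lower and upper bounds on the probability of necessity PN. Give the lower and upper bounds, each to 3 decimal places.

p₁ = P(outcome | exposed) = 197/3342 = 0.058947
p₀ = P(outcome | unexposed) = 13/545 = 0.023853
Under exogeneity alone the bounds on PN are max{0,(p₁−p₀)/p₁} ≤ PN ≤ min{1,(1−p₀)/p₁}.
  lower = (p₁ − p₀)/p₁ = 0.035094 / 0.058947 ≈ 0.5953
  upper = min{1, (1 − p₀)/p₁} = 0.97615 / 0.058947 ≈ 16.5598 → capped at 1

0.595 ≤ PN ≤ 1.000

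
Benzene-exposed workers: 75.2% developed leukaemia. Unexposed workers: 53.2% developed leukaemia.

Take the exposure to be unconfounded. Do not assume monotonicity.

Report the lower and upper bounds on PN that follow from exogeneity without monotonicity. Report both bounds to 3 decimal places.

p₁ = 0.752, p₀ = 0.532.
Under exogeneity alone the bounds on PN are max{0,(p₁−p₀)/p₁} ≤ PN ≤ min{1,(1−p₀)/p₁}.
  lower = (p₁ − p₀)/p₁ = 0.22 / 0.752 ≈ 0.2926
  upper = min{1, (1 − p₀)/p₁} = 0.468 / 0.752 ≈ 0.6223

0.293 ≤ PN ≤ 0.622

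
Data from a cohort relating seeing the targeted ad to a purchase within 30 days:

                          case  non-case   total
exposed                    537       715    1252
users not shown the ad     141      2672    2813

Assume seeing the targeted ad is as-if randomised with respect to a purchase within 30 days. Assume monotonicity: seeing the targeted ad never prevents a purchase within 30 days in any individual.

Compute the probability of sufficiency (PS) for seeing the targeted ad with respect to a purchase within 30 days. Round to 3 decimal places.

p₁ = P(outcome | exposed) = 537/1252 = 0.42891
p₀ = P(outcome | unexposed) = 141/2813 = 0.050124
Under exogeneity and monotonicity, PS = (p₁ − p₀) / (1 − p₀).
PS = (0.42891 − 0.050124) / (1 − 0.050124) = 0.37879 / 0.94988 ≈ 0.3988

PS ≈ 0.399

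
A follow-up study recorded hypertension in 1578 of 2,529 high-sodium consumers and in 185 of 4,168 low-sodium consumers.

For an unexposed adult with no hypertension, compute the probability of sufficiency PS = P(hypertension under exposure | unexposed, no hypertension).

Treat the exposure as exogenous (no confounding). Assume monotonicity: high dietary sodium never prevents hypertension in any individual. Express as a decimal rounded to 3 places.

p₁ = P(outcome | exposed) = 1578/2529 = 0.62396
p₀ = P(outcome | unexposed) = 185/4168 = 0.044386
Under exogeneity and monotonicity, PS = (p₁ − p₀) / (1 − p₀).
PS = (0.62396 − 0.044386) / (1 − 0.044386) = 0.57958 / 0.95561 ≈ 0.6065

PS ≈ 0.606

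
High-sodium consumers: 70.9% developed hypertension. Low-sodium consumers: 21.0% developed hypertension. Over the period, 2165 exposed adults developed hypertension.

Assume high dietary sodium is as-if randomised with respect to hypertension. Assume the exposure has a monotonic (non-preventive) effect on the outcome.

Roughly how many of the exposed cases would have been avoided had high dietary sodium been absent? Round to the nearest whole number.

about 1524 cases

p₁ = 0.709, p₀ = 0.21.
PN = (p₁ − p₀)/p₁ = (0.709 − 0.21) / 0.709 ≈ 0.70381.
Attributable cases ≈ PN × (exposed cases) = 0.70381 × 2165 ≈ 1523.74.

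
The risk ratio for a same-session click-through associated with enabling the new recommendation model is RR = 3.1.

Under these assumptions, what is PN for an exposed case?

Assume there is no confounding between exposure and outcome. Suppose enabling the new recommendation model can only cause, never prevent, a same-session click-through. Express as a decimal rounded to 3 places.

PN ≈ 0.677

Under exogeneity and monotonicity, PN = (RR − 1) / RR = 1 − 1/RR.
PN = (3.1 − 1) / 3.1 = 2.1 / 3.1 ≈ 0.6774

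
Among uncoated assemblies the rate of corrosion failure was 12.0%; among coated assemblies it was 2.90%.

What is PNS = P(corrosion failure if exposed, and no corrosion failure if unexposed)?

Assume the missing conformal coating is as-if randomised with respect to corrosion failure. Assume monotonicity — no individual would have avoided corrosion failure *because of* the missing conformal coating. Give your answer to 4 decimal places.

PNS ≈ 0.0910

p₁ = 0.12, p₀ = 0.029.
Under exogeneity and monotonicity, PNS = p₁ − p₀.
PNS = 0.12 − 0.029 = 0.091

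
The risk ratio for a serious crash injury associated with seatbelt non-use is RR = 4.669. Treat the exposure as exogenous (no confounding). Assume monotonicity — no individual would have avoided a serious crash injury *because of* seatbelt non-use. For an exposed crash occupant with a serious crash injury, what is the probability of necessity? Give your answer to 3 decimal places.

Under exogeneity and monotonicity, PN = (RR − 1) / RR = 1 − 1/RR.
PN = (4.669 − 1) / 4.669 = 3.669 / 4.669 ≈ 0.7858

PN ≈ 0.786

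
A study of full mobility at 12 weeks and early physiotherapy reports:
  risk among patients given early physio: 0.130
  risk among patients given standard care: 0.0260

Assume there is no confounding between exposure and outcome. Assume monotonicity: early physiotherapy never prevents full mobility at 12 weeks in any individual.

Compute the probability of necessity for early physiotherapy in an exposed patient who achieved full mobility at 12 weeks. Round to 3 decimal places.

PN ≈ 0.800

Let p₁ = 0.13, p₀ = 0.026.
Under exogeneity and monotonicity, PN = (p₁ − p₀) / p₁.
PN = (0.13 − 0.026) / 0.13 = 0.104 / 0.13 ≈ 0.8000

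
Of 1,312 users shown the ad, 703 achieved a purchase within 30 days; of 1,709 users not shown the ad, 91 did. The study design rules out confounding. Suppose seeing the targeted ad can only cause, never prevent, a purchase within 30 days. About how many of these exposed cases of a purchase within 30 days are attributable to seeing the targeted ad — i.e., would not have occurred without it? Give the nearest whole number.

about 633 cases

p₁ = P(outcome | exposed) = 703/1312 = 0.53582
p₀ = P(outcome | unexposed) = 91/1709 = 0.053248
PN = (p₁ − p₀)/p₁ = (0.53582 − 0.053248) / 0.53582 ≈ 0.90062.
Attributable cases ≈ PN × (exposed cases) = 0.90062 × 703 ≈ 633.14.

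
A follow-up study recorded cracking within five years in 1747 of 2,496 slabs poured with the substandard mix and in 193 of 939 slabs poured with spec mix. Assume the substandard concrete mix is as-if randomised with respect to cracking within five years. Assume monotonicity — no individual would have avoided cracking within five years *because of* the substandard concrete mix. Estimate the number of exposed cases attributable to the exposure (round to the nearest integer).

about 1234 cases

p₁ = P(outcome | exposed) = 1747/2496 = 0.69992
p₀ = P(outcome | unexposed) = 193/939 = 0.20554
PN = (p₁ − p₀)/p₁ = (0.69992 − 0.20554) / 0.69992 ≈ 0.70634.
Attributable cases ≈ PN × (exposed cases) = 0.70634 × 1747 ≈ 1233.98.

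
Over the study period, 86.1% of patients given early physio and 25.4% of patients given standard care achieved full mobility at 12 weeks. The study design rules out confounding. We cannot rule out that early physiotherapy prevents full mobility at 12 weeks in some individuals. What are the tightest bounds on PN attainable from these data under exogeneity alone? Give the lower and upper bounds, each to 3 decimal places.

p₁ = 0.861, p₀ = 0.254.
Under exogeneity alone the bounds on PN are max{0,(p₁−p₀)/p₁} ≤ PN ≤ min{1,(1−p₀)/p₁}.
  lower = (p₁ − p₀)/p₁ = 0.607 / 0.861 ≈ 0.7050
  upper = min{1, (1 − p₀)/p₁} = 0.746 / 0.861 ≈ 0.8664

0.705 ≤ PN ≤ 0.866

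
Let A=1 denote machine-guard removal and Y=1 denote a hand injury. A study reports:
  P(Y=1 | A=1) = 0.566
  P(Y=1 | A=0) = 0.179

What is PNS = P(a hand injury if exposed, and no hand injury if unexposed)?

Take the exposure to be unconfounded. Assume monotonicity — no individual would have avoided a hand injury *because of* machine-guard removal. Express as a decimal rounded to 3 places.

PNS ≈ 0.387

Let p₁ = 0.566, p₀ = 0.179.
Under exogeneity and monotonicity, PNS = p₁ − p₀.
PNS = 0.566 − 0.179 = 0.387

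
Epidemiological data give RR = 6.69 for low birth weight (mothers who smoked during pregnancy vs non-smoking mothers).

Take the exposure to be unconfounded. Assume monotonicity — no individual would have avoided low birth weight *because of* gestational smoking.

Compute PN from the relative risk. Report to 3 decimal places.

Under exogeneity and monotonicity, PN = (RR − 1) / RR = 1 − 1/RR.
PN = (6.69 − 1) / 6.69 = 5.69 / 6.69 ≈ 0.8505

PN ≈ 0.851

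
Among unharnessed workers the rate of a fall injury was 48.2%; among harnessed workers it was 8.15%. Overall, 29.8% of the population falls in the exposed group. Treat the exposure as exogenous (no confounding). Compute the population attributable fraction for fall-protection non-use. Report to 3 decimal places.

p₁ = 0.482, p₀ = 0.0815.
Overall risk P(Y=1) = π·p₁ + (1−π)·p₀ = 0.298×0.482 + 0.702×0.0815 = 0.20085.
Under exogeneity, PAF = [P(Y=1) − p₀] / P(Y=1).
PAF = (0.20085 − 0.0815) / 0.20085 ≈ 0.5942

PAF ≈ 0.594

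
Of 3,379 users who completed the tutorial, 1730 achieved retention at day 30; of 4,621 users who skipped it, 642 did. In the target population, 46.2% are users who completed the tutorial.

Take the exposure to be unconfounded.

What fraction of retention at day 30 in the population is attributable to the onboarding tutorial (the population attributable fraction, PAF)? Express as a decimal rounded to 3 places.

PAF ≈ 0.554

p₁ = P(outcome | exposed) = 1730/3379 = 0.51199
p₀ = P(outcome | unexposed) = 642/4621 = 0.13893
Overall risk P(Y=1) = π·p₁ + (1−π)·p₀ = 0.462×0.51199 + 0.538×0.13893 = 0.31128.
Under exogeneity, PAF = [P(Y=1) − p₀] / P(Y=1).
PAF = (0.31128 − 0.13893) / 0.31128 ≈ 0.5537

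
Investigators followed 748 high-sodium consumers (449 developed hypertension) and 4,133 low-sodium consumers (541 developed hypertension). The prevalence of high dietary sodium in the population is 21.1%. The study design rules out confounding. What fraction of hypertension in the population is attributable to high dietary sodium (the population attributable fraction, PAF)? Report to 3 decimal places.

PAF ≈ 0.431

p₁ = P(outcome | exposed) = 449/748 = 0.60027
p₀ = P(outcome | unexposed) = 541/4133 = 0.1309
Overall risk P(Y=1) = π·p₁ + (1−π)·p₀ = 0.211×0.60027 + 0.789×0.1309 = 0.22993.
Under exogeneity, PAF = [P(Y=1) − p₀] / P(Y=1).
PAF = (0.22993 − 0.1309) / 0.22993 ≈ 0.4307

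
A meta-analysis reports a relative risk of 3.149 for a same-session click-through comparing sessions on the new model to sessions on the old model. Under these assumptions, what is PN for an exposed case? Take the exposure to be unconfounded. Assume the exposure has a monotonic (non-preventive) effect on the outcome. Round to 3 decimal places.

PN ≈ 0.682

Under exogeneity and monotonicity, PN = (RR − 1) / RR = 1 − 1/RR.
PN = (3.149 − 1) / 3.149 = 2.149 / 3.149 ≈ 0.6824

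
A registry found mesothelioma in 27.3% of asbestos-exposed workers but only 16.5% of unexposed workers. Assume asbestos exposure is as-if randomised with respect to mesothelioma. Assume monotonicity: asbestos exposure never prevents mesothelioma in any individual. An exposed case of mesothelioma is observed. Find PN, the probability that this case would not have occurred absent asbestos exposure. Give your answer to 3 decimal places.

PN ≈ 0.396

p₁ = 0.273, p₀ = 0.165.
Under exogeneity and monotonicity, PN = (p₁ − p₀) / p₁.
PN = (0.273 − 0.165) / 0.273 = 0.108 / 0.273 ≈ 0.3956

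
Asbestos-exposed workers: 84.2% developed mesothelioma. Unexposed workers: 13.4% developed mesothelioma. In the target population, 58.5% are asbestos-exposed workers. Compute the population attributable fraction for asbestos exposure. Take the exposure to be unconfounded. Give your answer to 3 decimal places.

p₁ = 0.842, p₀ = 0.134.
Overall risk P(Y=1) = π·p₁ + (1−π)·p₀ = 0.585×0.842 + 0.415×0.134 = 0.54818.
Under exogeneity, PAF = [P(Y=1) − p₀] / P(Y=1).
PAF = (0.54818 − 0.134) / 0.54818 ≈ 0.7556

PAF ≈ 0.756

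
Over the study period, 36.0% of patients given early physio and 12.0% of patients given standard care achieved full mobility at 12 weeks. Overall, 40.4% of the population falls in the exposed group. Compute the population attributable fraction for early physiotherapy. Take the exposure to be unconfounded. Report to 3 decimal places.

p₁ = 0.36, p₀ = 0.12.
Overall risk P(Y=1) = π·p₁ + (1−π)·p₀ = 0.404×0.36 + 0.596×0.12 = 0.21696.
Under exogeneity, PAF = [P(Y=1) − p₀] / P(Y=1).
PAF = (0.21696 − 0.12) / 0.21696 ≈ 0.4469

PAF ≈ 0.447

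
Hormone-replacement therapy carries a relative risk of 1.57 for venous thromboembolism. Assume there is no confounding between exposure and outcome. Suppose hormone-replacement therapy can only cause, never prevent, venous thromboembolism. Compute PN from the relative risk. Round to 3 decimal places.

Under exogeneity and monotonicity, PN = (RR − 1) / RR = 1 − 1/RR.
PN = (1.57 − 1) / 1.57 = 0.57 / 1.57 ≈ 0.3631

PN ≈ 0.363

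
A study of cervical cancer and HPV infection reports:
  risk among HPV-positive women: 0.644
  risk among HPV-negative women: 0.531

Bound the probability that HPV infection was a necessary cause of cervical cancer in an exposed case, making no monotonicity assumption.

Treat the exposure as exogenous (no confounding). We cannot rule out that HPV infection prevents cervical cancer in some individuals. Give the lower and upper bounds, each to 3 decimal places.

0.175 ≤ PN ≤ 0.728

Let p₁ = 0.644, p₀ = 0.531.
Under exogeneity alone the bounds on PN are max{0,(p₁−p₀)/p₁} ≤ PN ≤ min{1,(1−p₀)/p₁}.
  lower = (p₁ − p₀)/p₁ = 0.113 / 0.644 ≈ 0.1755
  upper = min{1, (1 − p₀)/p₁} = 0.469 / 0.644 ≈ 0.7283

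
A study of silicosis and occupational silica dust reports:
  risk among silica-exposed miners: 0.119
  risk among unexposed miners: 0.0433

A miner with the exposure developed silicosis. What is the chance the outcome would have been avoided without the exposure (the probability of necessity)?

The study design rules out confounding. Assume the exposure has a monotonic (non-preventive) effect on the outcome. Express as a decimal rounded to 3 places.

PN ≈ 0.636

Let p₁ = 0.119, p₀ = 0.0433.
Under exogeneity and monotonicity, PN = (p₁ − p₀) / p₁.
PN = (0.119 − 0.0433) / 0.119 = 0.0757 / 0.119 ≈ 0.6361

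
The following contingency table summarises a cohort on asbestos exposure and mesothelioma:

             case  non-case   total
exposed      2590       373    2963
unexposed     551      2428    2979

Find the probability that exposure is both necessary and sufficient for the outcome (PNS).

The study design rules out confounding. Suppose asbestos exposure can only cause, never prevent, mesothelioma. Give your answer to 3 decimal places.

p₁ = P(outcome | exposed) = 2590/2963 = 0.87411
p₀ = P(outcome | unexposed) = 551/2979 = 0.18496
Under exogeneity and monotonicity, PNS = p₁ − p₀.
PNS = 0.87411 − 0.18496 = 0.68915

PNS ≈ 0.689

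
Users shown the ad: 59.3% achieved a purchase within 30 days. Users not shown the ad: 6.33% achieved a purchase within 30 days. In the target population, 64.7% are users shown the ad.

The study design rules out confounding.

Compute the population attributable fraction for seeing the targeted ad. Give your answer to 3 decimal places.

p₁ = 0.593, p₀ = 0.0633.
Overall risk P(Y=1) = π·p₁ + (1−π)·p₀ = 0.647×0.593 + 0.353×0.0633 = 0.40602.
Under exogeneity, PAF = [P(Y=1) − p₀] / P(Y=1).
PAF = (0.40602 − 0.0633) / 0.40602 ≈ 0.8441

PAF ≈ 0.844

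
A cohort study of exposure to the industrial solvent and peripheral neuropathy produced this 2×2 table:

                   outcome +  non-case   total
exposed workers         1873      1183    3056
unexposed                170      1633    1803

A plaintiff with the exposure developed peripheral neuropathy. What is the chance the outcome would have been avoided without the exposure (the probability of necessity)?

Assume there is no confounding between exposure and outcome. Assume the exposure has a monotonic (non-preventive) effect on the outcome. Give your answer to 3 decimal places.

PN ≈ 0.846

p₁ = P(outcome | exposed) = 1873/3056 = 0.61289
p₀ = P(outcome | unexposed) = 170/1803 = 0.094287
Under exogeneity and monotonicity, PN = (p₁ − p₀) / p₁.
PN = (0.61289 − 0.094287) / 0.61289 = 0.51861 / 0.61289 ≈ 0.8462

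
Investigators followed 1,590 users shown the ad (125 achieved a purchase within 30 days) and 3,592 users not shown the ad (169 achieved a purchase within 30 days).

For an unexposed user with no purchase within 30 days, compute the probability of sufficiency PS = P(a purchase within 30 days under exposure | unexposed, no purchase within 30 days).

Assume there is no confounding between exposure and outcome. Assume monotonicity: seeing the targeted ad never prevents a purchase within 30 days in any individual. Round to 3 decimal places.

PS ≈ 0.033

p₁ = P(outcome | exposed) = 125/1590 = 0.078616
p₀ = P(outcome | unexposed) = 169/3592 = 0.047049
Under exogeneity and monotonicity, PS = (p₁ − p₀) / (1 − p₀).
PS = (0.078616 − 0.047049) / (1 − 0.047049) = 0.031567 / 0.95295 ≈ 0.0331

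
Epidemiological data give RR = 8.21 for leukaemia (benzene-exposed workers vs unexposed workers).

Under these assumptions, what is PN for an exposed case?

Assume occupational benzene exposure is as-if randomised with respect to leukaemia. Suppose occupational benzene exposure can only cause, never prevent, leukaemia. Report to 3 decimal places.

PN ≈ 0.878

Under exogeneity and monotonicity, PN = (RR − 1) / RR = 1 − 1/RR.
PN = (8.21 − 1) / 8.21 = 7.21 / 8.21 ≈ 0.8782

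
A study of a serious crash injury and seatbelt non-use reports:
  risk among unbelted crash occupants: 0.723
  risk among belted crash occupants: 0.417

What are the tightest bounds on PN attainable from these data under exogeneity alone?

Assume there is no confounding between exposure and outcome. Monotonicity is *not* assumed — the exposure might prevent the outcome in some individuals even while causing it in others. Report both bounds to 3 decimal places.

Let p₁ = 0.723, p₀ = 0.417.
Under exogeneity alone the bounds on PN are max{0,(p₁−p₀)/p₁} ≤ PN ≤ min{1,(1−p₀)/p₁}.
  lower = (p₁ − p₀)/p₁ = 0.306 / 0.723 ≈ 0.4232
  upper = min{1, (1 − p₀)/p₁} = 0.583 / 0.723 ≈ 0.8064

0.423 ≤ PN ≤ 0.806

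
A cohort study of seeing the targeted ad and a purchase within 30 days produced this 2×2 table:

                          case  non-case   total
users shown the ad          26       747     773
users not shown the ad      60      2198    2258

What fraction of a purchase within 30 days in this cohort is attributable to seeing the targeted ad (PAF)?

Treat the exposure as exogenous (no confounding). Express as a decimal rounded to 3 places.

p₁ = P(outcome | exposed) = 26/773 = 0.033635
p₀ = P(outcome | unexposed) = 60/2258 = 0.026572
Exposure prevalence π = 773/3031 = 0.25503; overall risk P(Y=1) = 0.028373.
Under exogeneity, PAF = [P(Y=1) − p₀]/P(Y=1).
PAF = (0.028373 − 0.026572) / 0.028373 ≈ 0.0635

PAF ≈ 0.063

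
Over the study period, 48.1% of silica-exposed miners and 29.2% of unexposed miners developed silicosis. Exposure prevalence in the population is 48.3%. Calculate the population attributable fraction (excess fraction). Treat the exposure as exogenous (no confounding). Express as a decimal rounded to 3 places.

p₁ = 0.481, p₀ = 0.292.
Overall risk P(Y=1) = π·p₁ + (1−π)·p₀ = 0.483×0.481 + 0.517×0.292 = 0.38329.
Under exogeneity, PAF = [P(Y=1) − p₀] / P(Y=1).
PAF = (0.38329 − 0.292) / 0.38329 ≈ 0.2382

PAF ≈ 0.238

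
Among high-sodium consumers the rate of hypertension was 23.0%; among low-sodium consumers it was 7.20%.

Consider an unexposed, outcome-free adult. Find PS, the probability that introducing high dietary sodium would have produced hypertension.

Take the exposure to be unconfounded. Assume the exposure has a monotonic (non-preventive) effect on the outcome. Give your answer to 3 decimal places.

p₁ = 0.23, p₀ = 0.072.
Under exogeneity and monotonicity, PS = (p₁ − p₀) / (1 − p₀).
PS = (0.23 − 0.072) / (1 − 0.072) = 0.158 / 0.928 ≈ 0.1703

PS ≈ 0.170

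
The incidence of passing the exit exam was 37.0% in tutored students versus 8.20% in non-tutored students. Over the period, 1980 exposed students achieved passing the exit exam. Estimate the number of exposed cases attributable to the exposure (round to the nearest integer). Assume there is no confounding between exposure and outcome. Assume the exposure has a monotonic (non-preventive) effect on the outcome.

p₁ = 0.37, p₀ = 0.082.
PN = (p₁ − p₀)/p₁ = (0.37 − 0.082) / 0.37 ≈ 0.77838.
Attributable cases ≈ PN × (exposed cases) = 0.77838 × 1980 ≈ 1541.19.

about 1541 cases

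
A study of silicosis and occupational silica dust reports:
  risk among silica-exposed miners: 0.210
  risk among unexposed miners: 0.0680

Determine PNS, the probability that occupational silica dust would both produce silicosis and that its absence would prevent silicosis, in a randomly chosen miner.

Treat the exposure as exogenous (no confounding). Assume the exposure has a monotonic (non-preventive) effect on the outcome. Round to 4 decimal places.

PNS ≈ 0.1420

Let p₁ = 0.21, p₀ = 0.068.
Under exogeneity and monotonicity, PNS = p₁ − p₀.
PNS = 0.21 − 0.068 = 0.142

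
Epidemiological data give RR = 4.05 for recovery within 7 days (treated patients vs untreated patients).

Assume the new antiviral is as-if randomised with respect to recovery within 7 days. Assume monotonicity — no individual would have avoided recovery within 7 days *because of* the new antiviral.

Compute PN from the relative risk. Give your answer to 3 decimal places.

Under exogeneity and monotonicity, PN = (RR − 1) / RR = 1 − 1/RR.
PN = (4.05 − 1) / 4.05 = 3.05 / 4.05 ≈ 0.7531

PN ≈ 0.753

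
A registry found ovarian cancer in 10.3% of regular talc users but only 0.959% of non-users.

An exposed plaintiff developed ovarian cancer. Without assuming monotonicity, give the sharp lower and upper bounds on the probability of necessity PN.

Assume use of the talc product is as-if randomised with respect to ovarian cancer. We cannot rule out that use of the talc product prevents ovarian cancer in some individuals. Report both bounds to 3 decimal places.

0.907 ≤ PN ≤ 1.000

p₁ = 0.103, p₀ = 0.00959.
Under exogeneity alone the bounds on PN are max{0,(p₁−p₀)/p₁} ≤ PN ≤ min{1,(1−p₀)/p₁}.
  lower = (p₁ − p₀)/p₁ = 0.09341 / 0.103 ≈ 0.9069
  upper = min{1, (1 − p₀)/p₁} = 0.99041 / 0.103 ≈ 9.6156 → capped at 1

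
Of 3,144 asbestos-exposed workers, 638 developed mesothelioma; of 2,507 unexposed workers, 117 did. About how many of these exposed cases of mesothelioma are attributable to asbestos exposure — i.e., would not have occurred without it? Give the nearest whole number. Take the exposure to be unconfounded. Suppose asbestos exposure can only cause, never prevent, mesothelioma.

p₁ = P(outcome | exposed) = 638/3144 = 0.20293
p₀ = P(outcome | unexposed) = 117/2507 = 0.046669
PN = (p₁ − p₀)/p₁ = (0.20293 − 0.046669) / 0.20293 ≈ 0.77002.
Attributable cases ≈ PN × (exposed cases) = 0.77002 × 638 ≈ 491.27.

about 491 cases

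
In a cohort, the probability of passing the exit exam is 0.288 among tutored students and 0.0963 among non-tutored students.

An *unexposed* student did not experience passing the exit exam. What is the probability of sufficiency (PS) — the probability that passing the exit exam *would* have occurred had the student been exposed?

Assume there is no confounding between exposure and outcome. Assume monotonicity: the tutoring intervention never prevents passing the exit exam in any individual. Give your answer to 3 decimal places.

Let p₁ = 0.288, p₀ = 0.0963.
Under exogeneity and monotonicity, PS = (p₁ − p₀) / (1 − p₀).
PS = (0.288 − 0.0963) / (1 − 0.0963) = 0.1917 / 0.9037 ≈ 0.2121

PS ≈ 0.212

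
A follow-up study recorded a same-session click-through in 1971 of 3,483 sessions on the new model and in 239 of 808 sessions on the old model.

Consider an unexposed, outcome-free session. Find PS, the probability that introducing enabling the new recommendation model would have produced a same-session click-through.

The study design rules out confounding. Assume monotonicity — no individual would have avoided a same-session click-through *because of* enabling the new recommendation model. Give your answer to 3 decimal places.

p₁ = P(outcome | exposed) = 1971/3483 = 0.56589
p₀ = P(outcome | unexposed) = 239/808 = 0.29579
Under exogeneity and monotonicity, PS = (p₁ − p₀) / (1 − p₀).
PS = (0.56589 − 0.29579) / (1 − 0.29579) = 0.2701 / 0.70421 ≈ 0.3836

PS ≈ 0.384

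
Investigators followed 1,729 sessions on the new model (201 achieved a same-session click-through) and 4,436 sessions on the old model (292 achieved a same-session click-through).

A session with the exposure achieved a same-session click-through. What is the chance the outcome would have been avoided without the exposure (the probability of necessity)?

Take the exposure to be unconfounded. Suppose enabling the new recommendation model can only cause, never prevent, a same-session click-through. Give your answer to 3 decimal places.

PN ≈ 0.434

p₁ = P(outcome | exposed) = 201/1729 = 0.11625
p₀ = P(outcome | unexposed) = 292/4436 = 0.065825
Under exogeneity and monotonicity, PN = (p₁ − p₀) / p₁.
PN = (0.11625 − 0.065825) / 0.11625 = 0.050427 / 0.11625 ≈ 0.4338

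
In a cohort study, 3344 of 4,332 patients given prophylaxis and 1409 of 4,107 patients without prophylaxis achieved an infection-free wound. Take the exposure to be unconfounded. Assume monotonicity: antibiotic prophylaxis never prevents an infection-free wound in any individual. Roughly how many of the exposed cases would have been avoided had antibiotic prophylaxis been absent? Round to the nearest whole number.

p₁ = P(outcome | exposed) = 3344/4332 = 0.77193
p₀ = P(outcome | unexposed) = 1409/4107 = 0.34307
PN = (p₁ − p₀)/p₁ = (0.77193 − 0.34307) / 0.77193 ≈ 0.55556.
Attributable cases ≈ PN × (exposed cases) = 0.55556 × 3344 ≈ 1857.81.

about 1858 cases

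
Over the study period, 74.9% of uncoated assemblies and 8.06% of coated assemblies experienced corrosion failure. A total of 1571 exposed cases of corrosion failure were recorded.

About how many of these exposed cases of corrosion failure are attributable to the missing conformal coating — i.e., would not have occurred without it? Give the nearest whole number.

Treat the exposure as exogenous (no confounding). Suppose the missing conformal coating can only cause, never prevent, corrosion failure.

about 1402 cases

p₁ = 0.749, p₀ = 0.0806.
PN = (p₁ − p₀)/p₁ = (0.749 − 0.0806) / 0.749 ≈ 0.89239.
Attributable cases ≈ PN × (exposed cases) = 0.89239 × 1571 ≈ 1401.94.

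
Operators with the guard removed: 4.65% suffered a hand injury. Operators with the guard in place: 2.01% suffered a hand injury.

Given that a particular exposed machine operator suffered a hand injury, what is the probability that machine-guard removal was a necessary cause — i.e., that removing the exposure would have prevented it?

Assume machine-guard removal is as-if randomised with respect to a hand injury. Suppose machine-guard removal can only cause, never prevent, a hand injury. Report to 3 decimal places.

p₁ = 0.0465, p₀ = 0.0201.
Under exogeneity and monotonicity, PN = (p₁ − p₀) / p₁.
PN = (0.0465 − 0.0201) / 0.0465 = 0.0264 / 0.0465 ≈ 0.5677

PN ≈ 0.568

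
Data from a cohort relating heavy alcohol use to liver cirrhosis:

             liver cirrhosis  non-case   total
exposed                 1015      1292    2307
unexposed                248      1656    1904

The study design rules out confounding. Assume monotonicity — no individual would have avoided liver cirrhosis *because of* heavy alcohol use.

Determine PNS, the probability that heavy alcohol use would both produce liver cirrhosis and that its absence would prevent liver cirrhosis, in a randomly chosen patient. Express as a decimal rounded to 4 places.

PNS ≈ 0.3097

p₁ = P(outcome | exposed) = 1015/2307 = 0.43997
p₀ = P(outcome | unexposed) = 248/1904 = 0.13025
Under exogeneity and monotonicity, PNS = p₁ − p₀.
PNS = 0.43997 − 0.13025 = 0.30971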